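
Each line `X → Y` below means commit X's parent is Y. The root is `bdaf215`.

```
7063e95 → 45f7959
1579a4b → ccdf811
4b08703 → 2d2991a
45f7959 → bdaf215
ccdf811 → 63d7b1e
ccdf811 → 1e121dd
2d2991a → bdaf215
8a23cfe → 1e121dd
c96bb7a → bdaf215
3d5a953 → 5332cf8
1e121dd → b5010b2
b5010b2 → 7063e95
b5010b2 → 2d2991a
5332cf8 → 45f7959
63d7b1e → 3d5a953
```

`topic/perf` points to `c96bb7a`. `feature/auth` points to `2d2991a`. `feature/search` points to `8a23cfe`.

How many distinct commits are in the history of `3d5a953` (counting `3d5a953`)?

4

Walking parent pointers from 3d5a953: reachable set = {3d5a953, 45f7959, 5332cf8, bdaf215}.
That is 4 commits.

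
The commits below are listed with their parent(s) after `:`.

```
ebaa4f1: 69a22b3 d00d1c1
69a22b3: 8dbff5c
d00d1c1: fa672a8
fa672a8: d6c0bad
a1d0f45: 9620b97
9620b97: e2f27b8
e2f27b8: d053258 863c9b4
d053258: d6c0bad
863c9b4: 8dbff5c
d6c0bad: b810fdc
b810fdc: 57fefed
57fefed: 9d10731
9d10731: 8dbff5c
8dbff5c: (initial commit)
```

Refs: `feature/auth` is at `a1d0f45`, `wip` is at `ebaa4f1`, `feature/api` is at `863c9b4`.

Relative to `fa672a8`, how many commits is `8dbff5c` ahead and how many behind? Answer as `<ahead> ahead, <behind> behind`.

0 ahead, 5 behind

Reachable from 8dbff5c: {8dbff5c}.
Reachable from fa672a8: {57fefed, 8dbff5c, 9d10731, b810fdc, d6c0bad, fa672a8}.
Only in 8dbff5c's history (ahead): {} — 0.
Only in fa672a8's history (behind): {57fefed, 9d10731, b810fdc, d6c0bad, fa672a8} — 5.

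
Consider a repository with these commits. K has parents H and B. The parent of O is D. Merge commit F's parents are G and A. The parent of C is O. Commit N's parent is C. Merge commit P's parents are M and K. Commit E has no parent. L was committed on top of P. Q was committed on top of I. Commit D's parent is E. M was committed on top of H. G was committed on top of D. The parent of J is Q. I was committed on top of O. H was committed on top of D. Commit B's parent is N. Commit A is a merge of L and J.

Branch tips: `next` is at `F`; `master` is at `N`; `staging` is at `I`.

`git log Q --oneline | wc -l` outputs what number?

5

Walking parent pointers from Q: reachable set = {D, E, I, O, Q}.
That is 5 commits.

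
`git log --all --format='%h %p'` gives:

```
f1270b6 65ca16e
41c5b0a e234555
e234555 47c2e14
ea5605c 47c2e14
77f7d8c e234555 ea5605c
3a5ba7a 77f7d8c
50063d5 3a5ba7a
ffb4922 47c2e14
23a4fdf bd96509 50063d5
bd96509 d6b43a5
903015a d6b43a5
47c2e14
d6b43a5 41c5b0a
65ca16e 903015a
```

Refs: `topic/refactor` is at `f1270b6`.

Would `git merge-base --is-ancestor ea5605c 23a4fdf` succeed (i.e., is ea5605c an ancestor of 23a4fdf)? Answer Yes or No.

Ancestors of 23a4fdf (commits reachable by following parents): {23a4fdf, 3a5ba7a, 41c5b0a, 47c2e14, 50063d5, 77f7d8c, bd96509, d6b43a5, e234555, ea5605c}.
ea5605c is in that set, so it is an ancestor of 23a4fdf.

Yes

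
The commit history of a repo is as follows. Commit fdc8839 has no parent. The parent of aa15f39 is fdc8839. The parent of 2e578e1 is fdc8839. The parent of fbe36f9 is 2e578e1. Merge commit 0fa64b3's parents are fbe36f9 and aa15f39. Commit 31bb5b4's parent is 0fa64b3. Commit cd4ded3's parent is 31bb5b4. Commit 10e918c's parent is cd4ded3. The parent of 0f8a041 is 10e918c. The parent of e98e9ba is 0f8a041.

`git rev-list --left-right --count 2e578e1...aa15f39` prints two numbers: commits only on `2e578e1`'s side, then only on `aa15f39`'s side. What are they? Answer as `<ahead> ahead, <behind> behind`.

1 ahead, 1 behind

Reachable from 2e578e1: {2e578e1, fdc8839}.
Reachable from aa15f39: {aa15f39, fdc8839}.
Only in 2e578e1's history (ahead): {2e578e1} — 1.
Only in aa15f39's history (behind): {aa15f39} — 1.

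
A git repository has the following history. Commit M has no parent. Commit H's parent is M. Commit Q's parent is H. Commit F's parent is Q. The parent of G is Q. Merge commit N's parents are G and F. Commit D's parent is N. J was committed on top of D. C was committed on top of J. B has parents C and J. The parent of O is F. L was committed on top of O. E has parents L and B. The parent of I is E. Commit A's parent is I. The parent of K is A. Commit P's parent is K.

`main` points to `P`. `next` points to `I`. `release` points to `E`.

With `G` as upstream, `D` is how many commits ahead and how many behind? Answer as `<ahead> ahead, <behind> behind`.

3 ahead, 0 behind

Reachable from D: {D, F, G, H, M, N, Q}.
Reachable from G: {G, H, M, Q}.
Only in D's history (ahead): {D, F, N} — 3.
Only in G's history (behind): {} — 0.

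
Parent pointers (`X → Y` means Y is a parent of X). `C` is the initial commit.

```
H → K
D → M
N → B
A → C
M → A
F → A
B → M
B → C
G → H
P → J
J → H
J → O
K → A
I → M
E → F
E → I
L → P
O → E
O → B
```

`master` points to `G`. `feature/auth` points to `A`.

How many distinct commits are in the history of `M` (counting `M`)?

3

Walking parent pointers from M: reachable set = {A, C, M}.
That is 3 commits.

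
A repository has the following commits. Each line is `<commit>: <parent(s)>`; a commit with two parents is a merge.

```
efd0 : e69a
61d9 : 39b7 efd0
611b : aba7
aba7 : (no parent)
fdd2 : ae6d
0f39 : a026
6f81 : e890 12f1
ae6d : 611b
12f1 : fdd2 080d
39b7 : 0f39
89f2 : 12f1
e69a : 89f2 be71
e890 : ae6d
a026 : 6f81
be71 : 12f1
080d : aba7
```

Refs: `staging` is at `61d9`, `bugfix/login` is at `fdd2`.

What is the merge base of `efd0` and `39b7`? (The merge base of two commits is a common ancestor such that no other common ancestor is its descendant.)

Ancestors of efd0: {080d, 12f1, 611b, 89f2, aba7, ae6d, be71, e69a, efd0, fdd2}.
Ancestors of 39b7: {080d, 0f39, 12f1, 39b7, 611b, 6f81, a026, aba7, ae6d, e890, fdd2}.
Common ancestors: {080d, 12f1, 611b, aba7, ae6d, fdd2}.
Among these, 12f1 is not an ancestor of any other common ancestor — it is the merge base.

12f1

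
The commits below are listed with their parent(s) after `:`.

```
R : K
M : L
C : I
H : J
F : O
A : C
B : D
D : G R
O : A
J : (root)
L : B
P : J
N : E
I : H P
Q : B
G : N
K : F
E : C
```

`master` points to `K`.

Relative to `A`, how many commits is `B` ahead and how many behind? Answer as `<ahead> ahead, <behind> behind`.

Reachable from B: {A, B, C, D, E, F, G, H, I, J, K, N, O, P, R}.
Reachable from A: {A, C, H, I, J, P}.
Only in B's history (ahead): {B, D, E, F, G, K, N, O, R} — 9.
Only in A's history (behind): {} — 0.

9 ahead, 0 behind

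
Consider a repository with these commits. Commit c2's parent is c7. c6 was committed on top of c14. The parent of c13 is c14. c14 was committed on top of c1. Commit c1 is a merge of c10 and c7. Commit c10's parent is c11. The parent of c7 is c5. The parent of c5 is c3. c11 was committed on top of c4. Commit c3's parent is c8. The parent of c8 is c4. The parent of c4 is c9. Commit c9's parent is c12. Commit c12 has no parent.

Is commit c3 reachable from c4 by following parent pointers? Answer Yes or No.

No

Ancestors of c4: {c12, c4, c9}.
c3 is not in that set, so it is not an ancestor of c4.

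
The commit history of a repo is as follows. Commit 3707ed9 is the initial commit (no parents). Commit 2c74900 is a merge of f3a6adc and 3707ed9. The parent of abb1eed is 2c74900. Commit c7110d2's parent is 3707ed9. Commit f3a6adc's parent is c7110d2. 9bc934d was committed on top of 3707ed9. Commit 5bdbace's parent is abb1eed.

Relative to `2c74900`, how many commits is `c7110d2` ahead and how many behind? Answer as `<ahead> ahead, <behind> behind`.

Reachable from c7110d2: {3707ed9, c7110d2}.
Reachable from 2c74900: {2c74900, 3707ed9, c7110d2, f3a6adc}.
Only in c7110d2's history (ahead): {} — 0.
Only in 2c74900's history (behind): {2c74900, f3a6adc} — 2.

0 ahead, 2 behind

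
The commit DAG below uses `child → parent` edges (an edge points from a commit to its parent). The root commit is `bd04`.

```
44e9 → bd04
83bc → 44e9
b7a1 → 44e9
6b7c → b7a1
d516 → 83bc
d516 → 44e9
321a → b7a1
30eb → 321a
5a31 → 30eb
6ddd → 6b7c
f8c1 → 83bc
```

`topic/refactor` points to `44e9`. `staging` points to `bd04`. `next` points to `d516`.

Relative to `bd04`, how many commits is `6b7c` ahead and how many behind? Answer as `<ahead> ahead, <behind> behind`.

Reachable from 6b7c: {44e9, 6b7c, b7a1, bd04}.
Reachable from bd04: {bd04}.
Only in 6b7c's history (ahead): {44e9, 6b7c, b7a1} — 3.
Only in bd04's history (behind): {} — 0.

3 ahead, 0 behind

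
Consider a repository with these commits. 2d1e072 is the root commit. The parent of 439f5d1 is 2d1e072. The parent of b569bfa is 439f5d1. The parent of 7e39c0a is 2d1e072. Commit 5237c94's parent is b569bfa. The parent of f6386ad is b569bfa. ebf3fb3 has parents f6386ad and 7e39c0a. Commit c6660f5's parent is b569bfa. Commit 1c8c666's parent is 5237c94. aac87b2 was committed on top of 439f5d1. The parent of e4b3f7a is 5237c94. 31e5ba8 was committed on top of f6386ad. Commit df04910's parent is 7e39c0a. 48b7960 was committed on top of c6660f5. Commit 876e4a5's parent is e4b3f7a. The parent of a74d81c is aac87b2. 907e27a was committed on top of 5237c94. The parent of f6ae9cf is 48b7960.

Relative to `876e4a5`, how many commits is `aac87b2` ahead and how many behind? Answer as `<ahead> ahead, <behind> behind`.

1 ahead, 4 behind

Reachable from aac87b2: {2d1e072, 439f5d1, aac87b2}.
Reachable from 876e4a5: {2d1e072, 439f5d1, 5237c94, 876e4a5, b569bfa, e4b3f7a}.
Only in aac87b2's history (ahead): {aac87b2} — 1.
Only in 876e4a5's history (behind): {5237c94, 876e4a5, b569bfa, e4b3f7a} — 4.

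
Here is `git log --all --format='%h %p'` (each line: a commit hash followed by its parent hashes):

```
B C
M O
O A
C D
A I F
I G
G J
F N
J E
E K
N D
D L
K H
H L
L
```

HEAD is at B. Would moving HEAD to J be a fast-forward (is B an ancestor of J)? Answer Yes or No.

A fast-forward from B to J is possible iff B is an ancestor of J.
Ancestors of J: {E, H, J, K, L}.
B is not among them, so fast-forward is not possible.

No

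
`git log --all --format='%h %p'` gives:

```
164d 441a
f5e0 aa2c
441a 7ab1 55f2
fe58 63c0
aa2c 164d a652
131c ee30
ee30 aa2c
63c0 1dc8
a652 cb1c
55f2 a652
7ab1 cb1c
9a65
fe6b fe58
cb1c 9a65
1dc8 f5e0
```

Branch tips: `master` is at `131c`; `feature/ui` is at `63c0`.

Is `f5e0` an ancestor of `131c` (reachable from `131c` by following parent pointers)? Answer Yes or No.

Ancestors of 131c: {131c, 164d, 441a, 55f2, 7ab1, 9a65, a652, aa2c, cb1c, ee30}.
f5e0 is not in that set, so it is not an ancestor of 131c.

No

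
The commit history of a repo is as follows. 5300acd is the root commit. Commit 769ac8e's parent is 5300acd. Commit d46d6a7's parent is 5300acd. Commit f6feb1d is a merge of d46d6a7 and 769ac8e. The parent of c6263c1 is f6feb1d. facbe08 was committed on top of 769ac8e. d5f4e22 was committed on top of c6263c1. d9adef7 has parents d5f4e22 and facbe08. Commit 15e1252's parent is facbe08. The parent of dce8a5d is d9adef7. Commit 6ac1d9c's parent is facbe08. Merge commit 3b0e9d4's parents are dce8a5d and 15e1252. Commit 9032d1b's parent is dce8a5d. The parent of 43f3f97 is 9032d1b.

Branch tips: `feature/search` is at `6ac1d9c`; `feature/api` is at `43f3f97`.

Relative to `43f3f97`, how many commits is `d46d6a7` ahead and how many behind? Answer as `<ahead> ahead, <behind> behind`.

0 ahead, 9 behind

Reachable from d46d6a7: {5300acd, d46d6a7}.
Reachable from 43f3f97: {43f3f97, 5300acd, 769ac8e, 9032d1b, c6263c1, d46d6a7, d5f4e22, d9adef7, dce8a5d, f6feb1d, facbe08}.
Only in d46d6a7's history (ahead): {} — 0.
Only in 43f3f97's history (behind): {43f3f97, 769ac8e, 9032d1b, c6263c1, d5f4e22, d9adef7, dce8a5d, f6feb1d, facbe08} — 9.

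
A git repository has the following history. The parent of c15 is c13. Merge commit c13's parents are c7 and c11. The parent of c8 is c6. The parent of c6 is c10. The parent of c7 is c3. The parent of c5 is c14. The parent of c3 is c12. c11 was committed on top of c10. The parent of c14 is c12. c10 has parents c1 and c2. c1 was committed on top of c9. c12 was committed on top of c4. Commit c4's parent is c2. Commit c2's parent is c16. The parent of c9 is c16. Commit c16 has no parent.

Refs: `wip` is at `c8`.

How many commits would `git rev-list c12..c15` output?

Reachable from c15: {c1, c10, c11, c12, c13, c15, c16, c2, c3, c4, c7, c9}.
Reachable from c12: {c12, c16, c2, c4}.
In c15's history but not c12's: {c1, c10, c11, c13, c15, c3, c7, c9} — 8 commits.

8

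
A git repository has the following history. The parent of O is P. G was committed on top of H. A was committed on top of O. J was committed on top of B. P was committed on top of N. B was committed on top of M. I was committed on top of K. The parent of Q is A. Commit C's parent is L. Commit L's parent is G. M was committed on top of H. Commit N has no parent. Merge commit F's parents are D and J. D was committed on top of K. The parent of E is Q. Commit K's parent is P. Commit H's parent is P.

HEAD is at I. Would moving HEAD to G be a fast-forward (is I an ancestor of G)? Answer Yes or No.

A fast-forward from I to G is possible iff I is an ancestor of G.
Ancestors of G: {G, H, N, P}.
I is not among them, so fast-forward is not possible.

No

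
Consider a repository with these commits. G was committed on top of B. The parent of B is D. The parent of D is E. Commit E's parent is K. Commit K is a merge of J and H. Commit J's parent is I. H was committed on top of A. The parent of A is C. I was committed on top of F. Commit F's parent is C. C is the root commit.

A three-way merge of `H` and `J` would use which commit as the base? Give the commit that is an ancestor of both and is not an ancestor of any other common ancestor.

C

Ancestors of H: {A, C, H}.
Ancestors of J: {C, F, I, J}.
Common ancestors: {C}.
The only common ancestor is C, so it is the merge base.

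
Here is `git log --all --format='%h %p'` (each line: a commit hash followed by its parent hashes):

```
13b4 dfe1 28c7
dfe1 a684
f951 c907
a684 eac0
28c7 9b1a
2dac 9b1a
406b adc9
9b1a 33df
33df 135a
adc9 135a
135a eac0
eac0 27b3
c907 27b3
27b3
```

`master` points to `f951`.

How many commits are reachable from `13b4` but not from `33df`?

Reachable from 13b4: {135a, 13b4, 27b3, 28c7, 33df, 9b1a, a684, dfe1, eac0}.
Reachable from 33df: {135a, 27b3, 33df, eac0}.
In 13b4's history but not 33df's: {13b4, 28c7, 9b1a, a684, dfe1} — 5 commits.

5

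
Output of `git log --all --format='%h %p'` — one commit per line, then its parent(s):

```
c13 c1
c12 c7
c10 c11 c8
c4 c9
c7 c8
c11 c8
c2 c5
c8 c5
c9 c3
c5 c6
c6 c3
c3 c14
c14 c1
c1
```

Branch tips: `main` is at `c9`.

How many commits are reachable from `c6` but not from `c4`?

Reachable from c6: {c1, c14, c3, c6}.
Reachable from c4: {c1, c14, c3, c4, c9}.
In c6's history but not c4's: {c6} — 1 commit.

1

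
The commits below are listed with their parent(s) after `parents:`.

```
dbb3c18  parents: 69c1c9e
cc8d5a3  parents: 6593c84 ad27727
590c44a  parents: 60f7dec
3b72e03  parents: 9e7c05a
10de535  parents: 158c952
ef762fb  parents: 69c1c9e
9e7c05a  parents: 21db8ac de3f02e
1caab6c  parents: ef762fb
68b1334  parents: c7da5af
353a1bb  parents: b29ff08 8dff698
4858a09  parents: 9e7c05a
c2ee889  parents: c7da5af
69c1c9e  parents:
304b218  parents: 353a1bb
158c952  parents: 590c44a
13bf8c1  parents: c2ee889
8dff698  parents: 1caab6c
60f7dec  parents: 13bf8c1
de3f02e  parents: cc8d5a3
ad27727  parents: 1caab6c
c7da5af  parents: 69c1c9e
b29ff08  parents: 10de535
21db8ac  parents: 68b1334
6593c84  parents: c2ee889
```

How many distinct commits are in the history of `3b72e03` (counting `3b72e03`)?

13

Walking parent pointers from 3b72e03: reachable set = {1caab6c, 21db8ac, 3b72e03, 6593c84, 68b1334, 69c1c9e, 9e7c05a, ad27727, c2ee889, c7da5af, cc8d5a3, de3f02e, ef762fb}.
That is 13 commits.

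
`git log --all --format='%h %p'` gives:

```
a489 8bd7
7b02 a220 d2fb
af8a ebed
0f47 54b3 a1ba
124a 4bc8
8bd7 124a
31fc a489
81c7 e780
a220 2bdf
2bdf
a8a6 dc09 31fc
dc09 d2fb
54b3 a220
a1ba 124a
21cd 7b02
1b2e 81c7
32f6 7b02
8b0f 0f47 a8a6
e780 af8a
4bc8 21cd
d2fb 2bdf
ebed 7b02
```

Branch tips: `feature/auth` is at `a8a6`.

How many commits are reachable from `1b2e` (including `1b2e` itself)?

Walking parent pointers from 1b2e: reachable set = {1b2e, 2bdf, 7b02, 81c7, a220, af8a, d2fb, e780, ebed}.
That is 9 commits.

9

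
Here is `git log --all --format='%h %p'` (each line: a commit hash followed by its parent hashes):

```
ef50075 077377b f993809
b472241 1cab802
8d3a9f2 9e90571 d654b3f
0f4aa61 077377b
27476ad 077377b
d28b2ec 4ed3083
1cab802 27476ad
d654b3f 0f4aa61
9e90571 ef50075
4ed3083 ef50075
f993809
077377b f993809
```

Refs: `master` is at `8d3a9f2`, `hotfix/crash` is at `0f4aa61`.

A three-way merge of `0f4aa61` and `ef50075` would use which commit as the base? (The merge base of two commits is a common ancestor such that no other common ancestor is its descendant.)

077377b

Ancestors of 0f4aa61: {077377b, 0f4aa61, f993809}.
Ancestors of ef50075: {077377b, ef50075, f993809}.
Common ancestors: {077377b, f993809}.
Among these, 077377b is not an ancestor of any other common ancestor — it is the merge base.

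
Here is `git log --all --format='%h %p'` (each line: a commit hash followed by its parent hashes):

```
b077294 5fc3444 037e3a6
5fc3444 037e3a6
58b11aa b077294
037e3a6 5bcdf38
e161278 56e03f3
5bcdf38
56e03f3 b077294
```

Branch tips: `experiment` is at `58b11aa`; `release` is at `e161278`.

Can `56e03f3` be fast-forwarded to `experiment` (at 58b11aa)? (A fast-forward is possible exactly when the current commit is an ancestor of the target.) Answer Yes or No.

A fast-forward from 56e03f3 to 58b11aa is possible iff 56e03f3 is an ancestor of 58b11aa.
Ancestors of 58b11aa: {037e3a6, 58b11aa, 5bcdf38, 5fc3444, b077294}.
56e03f3 is not among them, so fast-forward is not possible.

No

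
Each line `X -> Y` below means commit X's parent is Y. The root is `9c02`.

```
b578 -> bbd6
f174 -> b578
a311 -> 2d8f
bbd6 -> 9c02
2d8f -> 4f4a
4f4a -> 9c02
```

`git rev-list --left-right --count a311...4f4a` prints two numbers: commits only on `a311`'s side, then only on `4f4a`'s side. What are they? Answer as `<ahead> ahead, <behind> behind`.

2 ahead, 0 behind

Reachable from a311: {2d8f, 4f4a, 9c02, a311}.
Reachable from 4f4a: {4f4a, 9c02}.
Only in a311's history (ahead): {2d8f, a311} — 2.
Only in 4f4a's history (behind): {} — 0.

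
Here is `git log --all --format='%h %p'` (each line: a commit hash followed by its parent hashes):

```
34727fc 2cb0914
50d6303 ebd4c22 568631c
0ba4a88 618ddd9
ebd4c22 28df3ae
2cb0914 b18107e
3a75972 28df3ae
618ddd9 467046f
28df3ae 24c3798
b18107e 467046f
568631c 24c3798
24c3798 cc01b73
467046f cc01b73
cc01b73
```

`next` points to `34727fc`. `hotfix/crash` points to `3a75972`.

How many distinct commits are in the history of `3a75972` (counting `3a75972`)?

4

Walking parent pointers from 3a75972: reachable set = {24c3798, 28df3ae, 3a75972, cc01b73}.
That is 4 commits.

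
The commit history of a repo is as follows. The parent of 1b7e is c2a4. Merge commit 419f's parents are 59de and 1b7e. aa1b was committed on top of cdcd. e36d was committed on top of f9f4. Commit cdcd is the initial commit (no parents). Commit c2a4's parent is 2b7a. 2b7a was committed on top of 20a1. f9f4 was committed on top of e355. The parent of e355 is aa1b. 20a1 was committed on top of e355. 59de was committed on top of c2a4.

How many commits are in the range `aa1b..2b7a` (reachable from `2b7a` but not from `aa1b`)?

3

Reachable from 2b7a: {20a1, 2b7a, aa1b, cdcd, e355}.
Reachable from aa1b: {aa1b, cdcd}.
In 2b7a's history but not aa1b's: {20a1, 2b7a, e355} — 3 commits.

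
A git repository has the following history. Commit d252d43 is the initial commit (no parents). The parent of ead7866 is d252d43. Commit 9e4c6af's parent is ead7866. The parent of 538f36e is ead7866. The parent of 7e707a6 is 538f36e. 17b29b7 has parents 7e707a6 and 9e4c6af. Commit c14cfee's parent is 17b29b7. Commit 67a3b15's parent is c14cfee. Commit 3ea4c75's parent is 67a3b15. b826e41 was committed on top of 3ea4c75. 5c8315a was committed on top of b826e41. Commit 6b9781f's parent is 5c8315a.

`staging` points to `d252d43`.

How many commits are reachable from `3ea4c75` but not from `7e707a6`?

Reachable from 3ea4c75: {17b29b7, 3ea4c75, 538f36e, 67a3b15, 7e707a6, 9e4c6af, c14cfee, d252d43, ead7866}.
Reachable from 7e707a6: {538f36e, 7e707a6, d252d43, ead7866}.
In 3ea4c75's history but not 7e707a6's: {17b29b7, 3ea4c75, 67a3b15, 9e4c6af, c14cfee} — 5 commits.

5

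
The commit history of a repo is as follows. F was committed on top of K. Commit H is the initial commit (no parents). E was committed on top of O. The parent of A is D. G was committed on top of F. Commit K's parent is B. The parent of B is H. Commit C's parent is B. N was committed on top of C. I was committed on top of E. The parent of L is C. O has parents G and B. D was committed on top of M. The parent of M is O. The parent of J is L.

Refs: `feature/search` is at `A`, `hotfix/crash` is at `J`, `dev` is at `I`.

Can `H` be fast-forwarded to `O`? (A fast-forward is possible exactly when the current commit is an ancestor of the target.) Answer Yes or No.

A fast-forward from H to O is possible iff H is an ancestor of O.
Ancestors of O: {B, F, G, H, K, O}.
H is among them, so fast-forward is possible.

Yes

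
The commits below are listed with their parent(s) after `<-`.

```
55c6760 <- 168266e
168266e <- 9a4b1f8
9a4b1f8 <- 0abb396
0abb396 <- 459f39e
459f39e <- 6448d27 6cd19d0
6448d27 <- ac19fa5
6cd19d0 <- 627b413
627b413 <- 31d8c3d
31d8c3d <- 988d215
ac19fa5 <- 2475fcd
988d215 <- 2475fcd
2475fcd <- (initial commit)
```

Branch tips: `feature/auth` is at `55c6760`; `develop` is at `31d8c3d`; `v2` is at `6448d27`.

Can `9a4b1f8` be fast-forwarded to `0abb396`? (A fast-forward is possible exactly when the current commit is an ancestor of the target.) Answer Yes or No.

A fast-forward from 9a4b1f8 to 0abb396 is possible iff 9a4b1f8 is an ancestor of 0abb396.
Ancestors of 0abb396: {0abb396, 2475fcd, 31d8c3d, 459f39e, 627b413, 6448d27, 6cd19d0, 988d215, ac19fa5}.
9a4b1f8 is not among them, so fast-forward is not possible.

No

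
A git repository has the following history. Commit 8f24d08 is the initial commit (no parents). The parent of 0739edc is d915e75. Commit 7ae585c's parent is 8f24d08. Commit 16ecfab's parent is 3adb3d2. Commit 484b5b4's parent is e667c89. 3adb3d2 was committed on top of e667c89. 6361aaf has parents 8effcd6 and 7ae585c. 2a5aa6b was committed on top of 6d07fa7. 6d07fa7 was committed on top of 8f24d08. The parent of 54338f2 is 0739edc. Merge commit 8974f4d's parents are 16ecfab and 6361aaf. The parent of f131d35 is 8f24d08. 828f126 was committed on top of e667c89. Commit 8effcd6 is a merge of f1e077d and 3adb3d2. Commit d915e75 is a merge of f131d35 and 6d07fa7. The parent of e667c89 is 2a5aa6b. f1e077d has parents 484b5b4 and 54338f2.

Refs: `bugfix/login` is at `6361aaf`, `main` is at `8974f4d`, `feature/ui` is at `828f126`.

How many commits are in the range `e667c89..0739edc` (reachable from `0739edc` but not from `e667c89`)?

3

Reachable from 0739edc: {0739edc, 6d07fa7, 8f24d08, d915e75, f131d35}.
Reachable from e667c89: {2a5aa6b, 6d07fa7, 8f24d08, e667c89}.
In 0739edc's history but not e667c89's: {0739edc, d915e75, f131d35} — 3 commits.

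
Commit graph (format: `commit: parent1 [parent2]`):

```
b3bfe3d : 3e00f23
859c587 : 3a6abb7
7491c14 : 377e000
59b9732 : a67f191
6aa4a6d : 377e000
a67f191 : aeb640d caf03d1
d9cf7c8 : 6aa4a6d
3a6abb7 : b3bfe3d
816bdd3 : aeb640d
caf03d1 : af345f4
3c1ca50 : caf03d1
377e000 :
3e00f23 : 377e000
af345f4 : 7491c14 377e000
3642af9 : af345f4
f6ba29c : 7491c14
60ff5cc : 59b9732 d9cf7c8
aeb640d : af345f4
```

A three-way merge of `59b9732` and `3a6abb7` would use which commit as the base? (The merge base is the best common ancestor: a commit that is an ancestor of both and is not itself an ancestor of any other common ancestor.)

Ancestors of 59b9732: {377e000, 59b9732, 7491c14, a67f191, aeb640d, af345f4, caf03d1}.
Ancestors of 3a6abb7: {377e000, 3a6abb7, 3e00f23, b3bfe3d}.
Common ancestors: {377e000}.
The only common ancestor is 377e000, so it is the merge base.

377e000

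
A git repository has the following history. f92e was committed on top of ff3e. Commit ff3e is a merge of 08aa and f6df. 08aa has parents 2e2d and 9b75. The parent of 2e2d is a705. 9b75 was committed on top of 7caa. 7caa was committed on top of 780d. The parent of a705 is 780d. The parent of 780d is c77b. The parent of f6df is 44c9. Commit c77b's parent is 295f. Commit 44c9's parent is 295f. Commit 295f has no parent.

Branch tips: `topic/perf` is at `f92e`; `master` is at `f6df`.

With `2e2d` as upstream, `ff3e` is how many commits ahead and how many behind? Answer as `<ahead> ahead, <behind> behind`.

6 ahead, 0 behind

Reachable from ff3e: {08aa, 295f, 2e2d, 44c9, 780d, 7caa, 9b75, a705, c77b, f6df, ff3e}.
Reachable from 2e2d: {295f, 2e2d, 780d, a705, c77b}.
Only in ff3e's history (ahead): {08aa, 44c9, 7caa, 9b75, f6df, ff3e} — 6.
Only in 2e2d's history (behind): {} — 0.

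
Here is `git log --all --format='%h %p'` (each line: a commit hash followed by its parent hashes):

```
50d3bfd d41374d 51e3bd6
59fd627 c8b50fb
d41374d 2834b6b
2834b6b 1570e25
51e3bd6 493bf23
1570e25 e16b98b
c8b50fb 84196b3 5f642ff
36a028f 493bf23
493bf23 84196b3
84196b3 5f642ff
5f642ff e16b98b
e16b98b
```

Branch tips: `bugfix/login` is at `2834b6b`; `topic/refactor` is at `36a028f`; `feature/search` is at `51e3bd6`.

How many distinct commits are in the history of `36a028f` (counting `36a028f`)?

Walking parent pointers from 36a028f: reachable set = {36a028f, 493bf23, 5f642ff, 84196b3, e16b98b}.
That is 5 commits.

5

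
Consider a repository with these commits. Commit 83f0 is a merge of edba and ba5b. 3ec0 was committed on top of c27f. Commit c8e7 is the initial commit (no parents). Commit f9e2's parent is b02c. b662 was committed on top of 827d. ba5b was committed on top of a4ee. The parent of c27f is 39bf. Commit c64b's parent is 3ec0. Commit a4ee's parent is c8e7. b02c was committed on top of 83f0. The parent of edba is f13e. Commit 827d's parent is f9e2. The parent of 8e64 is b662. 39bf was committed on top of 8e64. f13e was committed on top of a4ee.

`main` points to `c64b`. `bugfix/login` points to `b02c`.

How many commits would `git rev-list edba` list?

Walking parent pointers from edba: reachable set = {a4ee, c8e7, edba, f13e}.
That is 4 commits.

4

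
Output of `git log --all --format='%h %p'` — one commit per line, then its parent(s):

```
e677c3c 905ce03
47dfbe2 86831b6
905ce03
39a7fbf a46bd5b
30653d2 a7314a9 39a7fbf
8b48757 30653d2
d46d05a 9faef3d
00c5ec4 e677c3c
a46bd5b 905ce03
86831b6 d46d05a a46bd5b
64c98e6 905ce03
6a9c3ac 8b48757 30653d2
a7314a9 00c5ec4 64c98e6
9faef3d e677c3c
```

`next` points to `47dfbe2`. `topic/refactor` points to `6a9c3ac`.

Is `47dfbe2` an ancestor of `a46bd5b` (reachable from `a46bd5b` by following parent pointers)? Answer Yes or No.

Ancestors of a46bd5b: {905ce03, a46bd5b}.
47dfbe2 is not in that set, so it is not an ancestor of a46bd5b.

No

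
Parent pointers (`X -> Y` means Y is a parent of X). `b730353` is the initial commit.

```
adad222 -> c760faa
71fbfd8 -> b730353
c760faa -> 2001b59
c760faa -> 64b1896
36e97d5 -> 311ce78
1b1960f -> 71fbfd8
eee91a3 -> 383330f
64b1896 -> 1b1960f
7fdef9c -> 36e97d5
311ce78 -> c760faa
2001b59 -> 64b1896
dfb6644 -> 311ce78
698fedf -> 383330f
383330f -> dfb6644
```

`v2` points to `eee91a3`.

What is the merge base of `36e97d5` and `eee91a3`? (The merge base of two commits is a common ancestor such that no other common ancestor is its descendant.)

311ce78

Ancestors of 36e97d5: {1b1960f, 2001b59, 311ce78, 36e97d5, 64b1896, 71fbfd8, b730353, c760faa}.
Ancestors of eee91a3: {1b1960f, 2001b59, 311ce78, 383330f, 64b1896, 71fbfd8, b730353, c760faa, dfb6644, eee91a3}.
Common ancestors: {1b1960f, 2001b59, 311ce78, 64b1896, 71fbfd8, b730353, c760faa}.
Among these, 311ce78 is not an ancestor of any other common ancestor — it is the merge base.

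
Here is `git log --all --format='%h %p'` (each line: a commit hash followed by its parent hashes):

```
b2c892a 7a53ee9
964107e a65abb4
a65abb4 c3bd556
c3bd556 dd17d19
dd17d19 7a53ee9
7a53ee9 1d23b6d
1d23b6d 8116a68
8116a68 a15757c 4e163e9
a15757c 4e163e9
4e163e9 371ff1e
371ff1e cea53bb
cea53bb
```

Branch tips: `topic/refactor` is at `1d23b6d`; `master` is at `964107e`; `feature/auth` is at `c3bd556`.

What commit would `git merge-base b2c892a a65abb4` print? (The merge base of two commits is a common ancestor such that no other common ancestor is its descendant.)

7a53ee9

Ancestors of b2c892a: {1d23b6d, 371ff1e, 4e163e9, 7a53ee9, 8116a68, a15757c, b2c892a, cea53bb}.
Ancestors of a65abb4: {1d23b6d, 371ff1e, 4e163e9, 7a53ee9, 8116a68, a15757c, a65abb4, c3bd556, cea53bb, dd17d19}.
Common ancestors: {1d23b6d, 371ff1e, 4e163e9, 7a53ee9, 8116a68, a15757c, cea53bb}.
Among these, 7a53ee9 is not an ancestor of any other common ancestor — it is the merge base.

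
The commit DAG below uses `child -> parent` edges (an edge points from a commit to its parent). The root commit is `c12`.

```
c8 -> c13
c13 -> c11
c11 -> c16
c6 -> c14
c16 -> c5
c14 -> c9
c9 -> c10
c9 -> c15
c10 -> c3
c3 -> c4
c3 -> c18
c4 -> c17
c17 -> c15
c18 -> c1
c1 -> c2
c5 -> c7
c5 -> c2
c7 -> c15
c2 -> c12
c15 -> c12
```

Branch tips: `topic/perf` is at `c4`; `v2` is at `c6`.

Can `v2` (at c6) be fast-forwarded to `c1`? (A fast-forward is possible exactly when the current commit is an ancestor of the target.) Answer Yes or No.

A fast-forward from c6 to c1 is possible iff c6 is an ancestor of c1.
Ancestors of c1: {c1, c12, c2}.
c6 is not among them, so fast-forward is not possible.

No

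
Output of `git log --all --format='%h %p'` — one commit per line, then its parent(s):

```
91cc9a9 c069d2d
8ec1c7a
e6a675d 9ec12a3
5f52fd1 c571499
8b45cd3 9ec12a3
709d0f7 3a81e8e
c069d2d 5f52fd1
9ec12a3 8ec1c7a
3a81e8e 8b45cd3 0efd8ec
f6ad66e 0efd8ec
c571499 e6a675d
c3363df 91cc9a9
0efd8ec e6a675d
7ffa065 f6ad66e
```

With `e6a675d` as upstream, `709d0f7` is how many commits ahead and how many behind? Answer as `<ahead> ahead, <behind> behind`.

4 ahead, 0 behind

Reachable from 709d0f7: {0efd8ec, 3a81e8e, 709d0f7, 8b45cd3, 8ec1c7a, 9ec12a3, e6a675d}.
Reachable from e6a675d: {8ec1c7a, 9ec12a3, e6a675d}.
Only in 709d0f7's history (ahead): {0efd8ec, 3a81e8e, 709d0f7, 8b45cd3} — 4.
Only in e6a675d's history (behind): {} — 0.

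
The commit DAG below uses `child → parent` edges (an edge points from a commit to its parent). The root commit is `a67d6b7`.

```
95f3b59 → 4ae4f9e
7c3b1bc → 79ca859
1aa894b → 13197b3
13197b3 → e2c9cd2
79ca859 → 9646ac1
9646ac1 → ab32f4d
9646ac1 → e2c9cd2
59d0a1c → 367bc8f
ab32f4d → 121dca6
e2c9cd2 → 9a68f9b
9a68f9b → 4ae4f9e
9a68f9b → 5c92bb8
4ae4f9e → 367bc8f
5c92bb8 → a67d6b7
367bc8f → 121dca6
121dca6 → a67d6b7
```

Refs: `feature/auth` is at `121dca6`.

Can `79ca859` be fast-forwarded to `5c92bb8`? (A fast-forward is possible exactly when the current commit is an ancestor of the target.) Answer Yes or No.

A fast-forward from 79ca859 to 5c92bb8 is possible iff 79ca859 is an ancestor of 5c92bb8.
Ancestors of 5c92bb8: {5c92bb8, a67d6b7}.
79ca859 is not among them, so fast-forward is not possible.

No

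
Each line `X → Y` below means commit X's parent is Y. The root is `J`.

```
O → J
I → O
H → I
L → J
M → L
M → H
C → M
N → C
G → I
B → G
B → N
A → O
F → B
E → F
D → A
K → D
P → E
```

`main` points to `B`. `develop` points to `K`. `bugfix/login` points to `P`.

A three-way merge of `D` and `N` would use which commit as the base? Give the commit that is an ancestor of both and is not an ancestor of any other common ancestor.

O

Ancestors of D: {A, D, J, O}.
Ancestors of N: {C, H, I, J, L, M, N, O}.
Common ancestors: {J, O}.
Among these, O is not an ancestor of any other common ancestor — it is the merge base.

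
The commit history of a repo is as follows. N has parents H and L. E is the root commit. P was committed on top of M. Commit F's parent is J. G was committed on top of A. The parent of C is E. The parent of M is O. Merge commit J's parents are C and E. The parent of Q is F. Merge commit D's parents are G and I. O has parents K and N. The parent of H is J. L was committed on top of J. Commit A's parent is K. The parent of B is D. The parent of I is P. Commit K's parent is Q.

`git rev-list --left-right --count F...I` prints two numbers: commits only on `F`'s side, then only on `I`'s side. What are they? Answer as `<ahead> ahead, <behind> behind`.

Reachable from F: {C, E, F, J}.
Reachable from I: {C, E, F, H, I, J, K, L, M, N, O, P, Q}.
Only in F's history (ahead): {} — 0.
Only in I's history (behind): {H, I, K, L, M, N, O, P, Q} — 9.

0 ahead, 9 behind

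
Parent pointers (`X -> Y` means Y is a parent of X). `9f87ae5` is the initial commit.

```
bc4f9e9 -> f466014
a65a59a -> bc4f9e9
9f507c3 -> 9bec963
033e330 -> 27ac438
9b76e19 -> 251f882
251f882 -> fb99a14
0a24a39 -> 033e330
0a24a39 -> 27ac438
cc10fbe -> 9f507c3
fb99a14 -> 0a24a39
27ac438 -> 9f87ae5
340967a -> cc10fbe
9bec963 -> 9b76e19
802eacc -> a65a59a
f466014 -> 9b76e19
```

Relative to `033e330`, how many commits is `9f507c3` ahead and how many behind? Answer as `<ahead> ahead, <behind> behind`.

6 ahead, 0 behind

Reachable from 9f507c3: {033e330, 0a24a39, 251f882, 27ac438, 9b76e19, 9bec963, 9f507c3, 9f87ae5, fb99a14}.
Reachable from 033e330: {033e330, 27ac438, 9f87ae5}.
Only in 9f507c3's history (ahead): {0a24a39, 251f882, 9b76e19, 9bec963, 9f507c3, fb99a14} — 6.
Only in 033e330's history (behind): {} — 0.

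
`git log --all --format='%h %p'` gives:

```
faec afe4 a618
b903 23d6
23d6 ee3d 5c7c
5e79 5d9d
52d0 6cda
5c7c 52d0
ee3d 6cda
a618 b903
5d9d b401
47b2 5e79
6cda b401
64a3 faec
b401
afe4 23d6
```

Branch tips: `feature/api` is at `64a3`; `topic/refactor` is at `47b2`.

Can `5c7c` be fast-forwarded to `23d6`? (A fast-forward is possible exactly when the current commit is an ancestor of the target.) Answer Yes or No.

A fast-forward from 5c7c to 23d6 is possible iff 5c7c is an ancestor of 23d6.
Ancestors of 23d6: {23d6, 52d0, 5c7c, 6cda, b401, ee3d}.
5c7c is among them, so fast-forward is possible.

Yes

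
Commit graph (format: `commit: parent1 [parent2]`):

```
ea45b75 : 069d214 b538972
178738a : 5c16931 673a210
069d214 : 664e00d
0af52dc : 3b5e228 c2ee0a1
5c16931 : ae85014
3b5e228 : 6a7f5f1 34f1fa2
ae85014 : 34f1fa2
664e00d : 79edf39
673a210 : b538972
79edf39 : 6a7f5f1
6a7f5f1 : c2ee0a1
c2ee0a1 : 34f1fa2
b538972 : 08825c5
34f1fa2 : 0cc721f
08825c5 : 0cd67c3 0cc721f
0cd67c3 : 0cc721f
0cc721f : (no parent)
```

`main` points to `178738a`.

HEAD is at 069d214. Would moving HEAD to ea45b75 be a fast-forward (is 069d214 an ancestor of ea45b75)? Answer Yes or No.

A fast-forward from 069d214 to ea45b75 is possible iff 069d214 is an ancestor of ea45b75.
Ancestors of ea45b75: {069d214, 08825c5, 0cc721f, 0cd67c3, 34f1fa2, 664e00d, 6a7f5f1, 79edf39, b538972, c2ee0a1, ea45b75}.
069d214 is among them, so fast-forward is possible.

Yes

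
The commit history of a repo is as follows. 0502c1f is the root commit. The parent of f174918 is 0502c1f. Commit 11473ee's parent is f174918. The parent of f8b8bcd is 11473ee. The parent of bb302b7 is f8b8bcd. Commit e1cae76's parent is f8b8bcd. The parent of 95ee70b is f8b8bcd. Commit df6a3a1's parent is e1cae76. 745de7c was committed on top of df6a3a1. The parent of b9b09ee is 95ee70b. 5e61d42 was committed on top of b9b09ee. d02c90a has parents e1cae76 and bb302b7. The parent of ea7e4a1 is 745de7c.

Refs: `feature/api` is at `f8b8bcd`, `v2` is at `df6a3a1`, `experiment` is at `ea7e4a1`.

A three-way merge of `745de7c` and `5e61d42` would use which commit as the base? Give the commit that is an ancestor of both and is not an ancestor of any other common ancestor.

f8b8bcd

Ancestors of 745de7c: {0502c1f, 11473ee, 745de7c, df6a3a1, e1cae76, f174918, f8b8bcd}.
Ancestors of 5e61d42: {0502c1f, 11473ee, 5e61d42, 95ee70b, b9b09ee, f174918, f8b8bcd}.
Common ancestors: {0502c1f, 11473ee, f174918, f8b8bcd}.
Among these, f8b8bcd is not an ancestor of any other common ancestor — it is the merge base.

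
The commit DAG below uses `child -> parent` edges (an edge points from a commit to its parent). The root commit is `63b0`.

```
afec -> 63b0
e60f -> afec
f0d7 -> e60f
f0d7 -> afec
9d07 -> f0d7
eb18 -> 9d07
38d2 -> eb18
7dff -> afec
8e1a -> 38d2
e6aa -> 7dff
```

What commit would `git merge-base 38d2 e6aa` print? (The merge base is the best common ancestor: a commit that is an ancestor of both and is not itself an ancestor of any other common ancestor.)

afec

Ancestors of 38d2: {38d2, 63b0, 9d07, afec, e60f, eb18, f0d7}.
Ancestors of e6aa: {63b0, 7dff, afec, e6aa}.
Common ancestors: {63b0, afec}.
Among these, afec is not an ancestor of any other common ancestor — it is the merge base.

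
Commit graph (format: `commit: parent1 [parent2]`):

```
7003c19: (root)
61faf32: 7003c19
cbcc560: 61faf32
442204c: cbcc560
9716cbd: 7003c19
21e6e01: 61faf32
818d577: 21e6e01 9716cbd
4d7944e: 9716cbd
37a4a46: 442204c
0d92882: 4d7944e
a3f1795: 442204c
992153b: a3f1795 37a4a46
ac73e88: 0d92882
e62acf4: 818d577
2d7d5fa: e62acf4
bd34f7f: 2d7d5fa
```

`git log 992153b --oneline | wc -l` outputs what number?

Walking parent pointers from 992153b: reachable set = {37a4a46, 442204c, 61faf32, 7003c19, 992153b, a3f1795, cbcc560}.
That is 7 commits.

7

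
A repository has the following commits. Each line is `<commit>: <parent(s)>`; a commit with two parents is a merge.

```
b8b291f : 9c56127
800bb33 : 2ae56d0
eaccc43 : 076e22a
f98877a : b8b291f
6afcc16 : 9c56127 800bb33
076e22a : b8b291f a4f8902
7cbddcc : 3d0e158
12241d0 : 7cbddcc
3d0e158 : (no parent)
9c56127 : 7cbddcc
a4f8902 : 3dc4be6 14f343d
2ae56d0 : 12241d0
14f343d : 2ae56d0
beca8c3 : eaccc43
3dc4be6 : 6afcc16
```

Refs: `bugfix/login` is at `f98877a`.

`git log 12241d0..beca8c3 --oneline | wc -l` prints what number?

Reachable from beca8c3: {076e22a, 12241d0, 14f343d, 2ae56d0, 3d0e158, 3dc4be6, 6afcc16, 7cbddcc, 800bb33, 9c56127, a4f8902, b8b291f, beca8c3, eaccc43}.
Reachable from 12241d0: {12241d0, 3d0e158, 7cbddcc}.
In beca8c3's history but not 12241d0's: {076e22a, 14f343d, 2ae56d0, 3dc4be6, 6afcc16, 800bb33, 9c56127, a4f8902, b8b291f, beca8c3, eaccc43} — 11 commits.

11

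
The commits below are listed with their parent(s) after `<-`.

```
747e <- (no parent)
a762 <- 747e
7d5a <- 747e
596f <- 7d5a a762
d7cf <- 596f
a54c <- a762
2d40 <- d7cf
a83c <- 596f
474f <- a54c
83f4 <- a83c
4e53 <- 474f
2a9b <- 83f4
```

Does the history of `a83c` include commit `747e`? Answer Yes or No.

Ancestors of a83c (commits reachable by following parents): {596f, 747e, 7d5a, a762, a83c}.
747e is in that set, so it is an ancestor of a83c.

Yes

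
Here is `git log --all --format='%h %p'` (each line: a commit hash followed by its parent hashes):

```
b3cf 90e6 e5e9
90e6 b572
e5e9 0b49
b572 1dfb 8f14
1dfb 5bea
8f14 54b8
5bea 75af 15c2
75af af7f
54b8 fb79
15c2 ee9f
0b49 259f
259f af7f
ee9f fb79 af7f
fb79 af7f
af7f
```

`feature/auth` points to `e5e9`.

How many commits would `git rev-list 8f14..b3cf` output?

Reachable from b3cf: {0b49, 15c2, 1dfb, 259f, 54b8, 5bea, 75af, 8f14, 90e6, af7f, b3cf, b572, e5e9, ee9f, fb79}.
Reachable from 8f14: {54b8, 8f14, af7f, fb79}.
In b3cf's history but not 8f14's: {0b49, 15c2, 1dfb, 259f, 5bea, 75af, 90e6, b3cf, b572, e5e9, ee9f} — 11 commits.

11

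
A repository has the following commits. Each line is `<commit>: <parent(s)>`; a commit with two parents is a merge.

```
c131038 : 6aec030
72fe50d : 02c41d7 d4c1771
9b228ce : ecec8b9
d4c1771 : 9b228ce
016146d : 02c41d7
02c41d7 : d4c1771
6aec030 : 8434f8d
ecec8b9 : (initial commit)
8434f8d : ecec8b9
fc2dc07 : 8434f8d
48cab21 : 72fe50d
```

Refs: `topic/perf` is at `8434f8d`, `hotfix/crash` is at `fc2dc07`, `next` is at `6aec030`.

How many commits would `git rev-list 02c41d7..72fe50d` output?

Reachable from 72fe50d: {02c41d7, 72fe50d, 9b228ce, d4c1771, ecec8b9}.
Reachable from 02c41d7: {02c41d7, 9b228ce, d4c1771, ecec8b9}.
In 72fe50d's history but not 02c41d7's: {72fe50d} — 1 commit.

1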